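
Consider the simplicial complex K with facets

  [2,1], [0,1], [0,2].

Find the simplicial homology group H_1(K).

H_1 ≅ Z.

We work with the vertex ordering 0 < 1 < 2. The simplices of K, each written with vertices in increasing order, are:

  0-simplices (3): [0], [1], [2]
  1-simplices (3): [0,1], [0,2], [1,2]

giving chain groups C_0 ≅ Z^3, C_1 ≅ Z^3.

The boundary map ∂_1: C_1 → C_0 maps an edge to its endpoints' difference, ∂[p,q] = q − p. For instance
  ∂[0,1] = [1] − [0].
As a 3×3 matrix over Z this has rank 2, with invariant factors (1,1).

Computing H_k = (kernel of ∂_k) / (image of ∂_{k+1}):

  H_1: rank ker ∂_1 − rank ∂_2 = (3 − 2) − 0 = 1, and there is no ∂_2, so H_1 ≅ Z.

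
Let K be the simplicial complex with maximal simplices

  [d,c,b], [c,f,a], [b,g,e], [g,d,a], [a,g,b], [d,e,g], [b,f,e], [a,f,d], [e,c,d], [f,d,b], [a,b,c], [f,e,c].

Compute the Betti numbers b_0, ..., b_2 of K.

b_0 = 1, b_1 = 0, b_2 = 0.

K has 7 vertices, 18 edges, 12 triangles.
rank ∂_0 = 0, rank ∂_1 = 6 ⇒ b_0 = 7 − 0 − 6 = 1; all invariant factors of ∂_1 are 1 so no torsion. So H_0 ≅ Z.
rank ∂_1 = 6, rank ∂_2 = 12 ⇒ b_1 = 18 − 6 − 12 = 0; ∂_2 has invariant factor(s) [2] giving torsion. So H_1 ≅ Z/2.
rank ∂_2 = 12, rank ∂_3 = 0 ⇒ b_2 = 12 − 12 − 0 = 0. So H_2 ≅ 0.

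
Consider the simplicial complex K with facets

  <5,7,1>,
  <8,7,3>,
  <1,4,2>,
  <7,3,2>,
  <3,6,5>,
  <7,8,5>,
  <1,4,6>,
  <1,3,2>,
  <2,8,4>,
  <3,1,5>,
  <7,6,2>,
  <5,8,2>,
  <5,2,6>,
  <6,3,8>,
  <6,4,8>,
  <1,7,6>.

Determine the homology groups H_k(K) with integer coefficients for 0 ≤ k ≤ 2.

We work with the vertex ordering 1 < 2 < 3 < 4 < 5 < 6 < 7 < 8. The simplices of K, each written with vertices in increasing order, are:

  0-simplices (8): [1], [2], [3], [4], [5], [6], [7], [8]
  1-simplices (24): (24 of them)
  2-simplices (16): [1,2,3], [1,2,4], [1,3,5], [1,4,6], [1,5,7], [1,6,7], [2,3,7], [2,4,8], [2,5,6], [2,5,8], [2,6,7], [3,5,6], [3,6,8], [3,7,8], [4,6,8], [5,7,8]

so the chain groups are C_0 ≅ Z^8, C_1 ≅ Z^24, C_2 ≅ Z^16.

∂_1: C_1 → C_0 sends each edge [p,q] (with p < q) to q − p.
The 8×24 boundary matrix has rank 7 and Smith normal form diag(1,1,1,1,1,1,1).

Boundary ∂_2: C_2 → C_1 sends each 2-simplex [p,q,r] to [q,r] − [p,r] + [p,q]. For instance
  ∂[3,7,8] = [7,8] − [3,8] + [3,7],
  ∂[1,5,7] = [5,7] − [1,7] + [1,5].
As a 24×16 matrix over Z this has rank 15, with invariant factors (1,1,1,1,1,1,1,1,1,1,1,1,1,1,1).

Computing H_k = (kernel of ∂_k) / (image of ∂_{k+1}):

  H_0: rank C_0 − rank ∂_1 = 8 − 7 = 1, and the invariant factors of ∂_1 are all 1, so H_0 ≅ Z.
  H_1: rank ker ∂_1 − rank ∂_2 = (24 − 7) − 15 = 2, and the invariant factors of ∂_2 are all 1, so H_1 ≅ Z^2.
  H_2: rank ker ∂_2 − rank ∂_3 = (16 − 15) − 0 = 1, and there is no ∂_3, so H_2 ≅ Z.

(K is a triangulation of the torus T^2.)

H_0 = Z,  H_1 = Z^2,  H_2 = Z.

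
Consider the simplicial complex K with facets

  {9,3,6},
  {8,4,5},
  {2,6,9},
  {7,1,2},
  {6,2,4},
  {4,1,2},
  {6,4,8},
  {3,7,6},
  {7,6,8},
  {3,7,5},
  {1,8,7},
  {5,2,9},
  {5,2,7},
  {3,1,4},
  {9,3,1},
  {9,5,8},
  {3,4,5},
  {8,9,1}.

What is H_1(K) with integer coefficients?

H_1 ≅ Z^2.

K has 9 vertices, 27 edges, 18 triangles.
rank ∂_1 = 8, rank ∂_2 = 17 ⇒ b_1 = 27 − 8 − 17 = 2; all invariant factors of ∂_2 are 1 so no torsion. So H_1 = Z^2.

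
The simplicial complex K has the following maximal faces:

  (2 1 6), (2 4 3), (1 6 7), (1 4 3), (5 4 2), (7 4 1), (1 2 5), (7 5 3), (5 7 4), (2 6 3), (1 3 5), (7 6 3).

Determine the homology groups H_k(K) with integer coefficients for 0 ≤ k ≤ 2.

Order the vertices as 1 < 2 < 3 < 4 < 5 < 6 < 7. Listing each simplex with vertices in this order, K has dimension 2 with simplices:

  0-simplices (7): [1], [2], [3], [4], [5], [6], [7]
  1-simplices (18): [1,2], [1,3], [1,4], [1,5], [1,6], [1,7], [2,3], [2,4], [2,5], [2,6], [3,4], [3,5], [3,6], [3,7], [4,5], [4,7], [5,7], [6,7]
  2-simplices (12): [1,2,5], [1,2,6], [1,3,4], [1,3,5], [1,4,7], [1,6,7], [2,3,4], [2,3,6], [2,4,5], [3,5,7], [3,6,7], [4,5,7]

giving chain groups C_0 ≅ Z^7, C_1 ≅ Z^18, C_2 ≅ Z^12.

∂_1: C_1 → C_0 sends each edge [p,q] (with p < q) to q − p. For instance
  ∂[3,7] = [7] − [3].
As a 7×18 matrix over Z this has rank 6, with invariant factors (1,1,1,1,1,1).

Boundary ∂_2: C_2 → C_1 acts by ∂[p,q,r] = [q,r] − [p,r] + [p,q]. For instance
  ∂[3,5,7] = [5,7] − [3,7] + [3,5],
  ∂[1,3,5] = [3,5] − [1,5] + [1,3].
As a 18×12 matrix over Z this has rank 12, with invariant factors (1,1,1,1,1,1,1,1,1,1,1,2).

Computing H_k = (kernel of ∂_k) / (image of ∂_{k+1}):

  H_0: rank C_0 − rank ∂_1 = 7 − 6 = 1, and the invariant factors of ∂_1 are all 1, so H_0 ≅ Z.
  H_1: rank ker ∂_1 − rank ∂_2 = (18 − 6) − 12 = 0, and ∂_2 has invariant factor 2 > 1, so H_1 ≅ Z/2.
  H_2: rank ker ∂_2 − rank ∂_3 = (12 − 12) − 0 = 0, and there is no ∂_3, so H_2 ≅ 0.

H_0 ≅ Z,  H_1 ≅ Z/2,  H_2 = 0.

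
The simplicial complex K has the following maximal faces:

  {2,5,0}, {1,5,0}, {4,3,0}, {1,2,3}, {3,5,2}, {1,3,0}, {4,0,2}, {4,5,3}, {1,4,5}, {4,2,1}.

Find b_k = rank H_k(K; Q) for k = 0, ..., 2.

Order the vertices as 0 < 1 < 2 < 3 < 4 < 5. Listing each simplex with vertices in this order, K has dimension 2 with simplices:

  0-simplices (6): [0], [1], [2], [3], [4], [5]
  1-simplices (15): [0,1], [0,2], [0,3], [0,4], [0,5], [1,2], [1,3], [1,4], [1,5], [2,3], [2,4], [2,5], [3,4], [3,5], [4,5]
  2-simplices (10): [0,1,3], [0,1,5], [0,2,4], [0,2,5], [0,3,4], [1,2,3], [1,2,4], [1,4,5], [2,3,5], [3,4,5]

giving chain groups C_0 ≅ Z^6, C_1 ≅ Z^15, C_2 ≅ Z^10.

The boundary map ∂_1: C_1 → C_0 is given by ∂[p,q] = [q] − [p]. For instance
  ∂[0,1] = [1] − [0].
The resulting 6×15 matrix has rank 5, and its Smith normal form has invariant factors (1,1,1,1,1).

∂_2: C_2 → C_1 acts by ∂[p,q,r] = [q,r] − [p,r] + [p,q]. For instance
  ∂[3,4,5] = [4,5] − [3,5] + [3,4],
  ∂[2,3,5] = [3,5] − [2,5] + [2,3].
The 15×10 boundary matrix has rank 10 and Smith normal form diag(1,1,1,1,1,1,1,1,1,2).

Reading off H_k = ker ∂_k / im ∂_{k+1}:

  H_0: rank C_0 − rank ∂_1 = 6 − 5 = 1, and the invariant factors of ∂_1 are all 1, so H_0 ≅ Z.
  H_1: rank ker ∂_1 − rank ∂_2 = (15 − 5) − 10 = 0, and ∂_2 has invariant factor 2 > 1, so H_1 ≅ Z/2.
  H_2: rank ker ∂_2 − rank ∂_3 = (10 − 10) − 0 = 0, and there is no ∂_3, so H_2 ≅ 0.

As a check, the Euler characteristic is 6 − 15 + 10 = 1, which agrees with 1 − 0 + 0 = 1.
(K is a triangulation of the real projective plane RP^2.)

Hence the Betti numbers are b_0 = 1, b_1 = 0, b_2 = 0.

b_0 = 1, b_1 = 0, b_2 = 0.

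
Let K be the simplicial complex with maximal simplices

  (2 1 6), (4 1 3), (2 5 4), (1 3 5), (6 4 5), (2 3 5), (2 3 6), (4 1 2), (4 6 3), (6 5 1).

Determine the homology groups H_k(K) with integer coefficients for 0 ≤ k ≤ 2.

H_0 ≅ Z,  H_1 ≅ Z_2,  H_2 = 0.

Take the total order 1 < 2 < 3 < 4 < 5 < 6 on the vertex set. Then K (dimension 2) consists of the simplices:

  0-simplices (6): [1], [2], [3], [4], [5], [6]
  1-simplices (15): [1,2], [1,3], [1,4], [1,5], [1,6], [2,3], [2,4], [2,5], [2,6], [3,4], [3,5], [3,6], [4,5], [4,6], [5,6]
  2-simplices (10): [1,2,4], [1,2,6], [1,3,4], [1,3,5], [1,5,6], [2,3,5], [2,3,6], [2,4,5], [3,4,6], [4,5,6]

Hence C_0 ≅ Z^6, C_1 ≅ Z^15, C_2 ≅ Z^10.

∂_1: C_1 → C_0 maps an edge to its endpoints' difference, ∂[p,q] = q − p.
This gives a 6×15 integer matrix of rank 5; reducing to Smith normal form yields diagonal entries (1,1,1,1,1).

∂_2: C_2 → C_1 acts by ∂[p,q,r] = [q,r] − [p,r] + [p,q]. For instance
  ∂[4,5,6] = [5,6] − [4,6] + [4,5],
  ∂[1,2,4] = [2,4] − [1,4] + [1,2].
The 15×10 boundary matrix has rank 10 and Smith normal form diag(1,1,1,1,1,1,1,1,1,2).

From H_k ≅ ker(∂_k) / im(∂_{k+1}) we obtain:

  H_0: rank C_0 − rank ∂_1 = 6 − 5 = 1, and the invariant factors of ∂_1 are all 1, so H_0 = Z.
  H_1: rank ker ∂_1 − rank ∂_2 = (15 − 5) − 10 = 0, and ∂_2 has invariant factor 2 > 1, so H_1 = Z_2.
  H_2: rank ker ∂_2 − rank ∂_3 = (10 − 10) − 0 = 0, and there is no ∂_3, so H_2 = 0.

(K is a triangulation of the real projective plane RP^2.)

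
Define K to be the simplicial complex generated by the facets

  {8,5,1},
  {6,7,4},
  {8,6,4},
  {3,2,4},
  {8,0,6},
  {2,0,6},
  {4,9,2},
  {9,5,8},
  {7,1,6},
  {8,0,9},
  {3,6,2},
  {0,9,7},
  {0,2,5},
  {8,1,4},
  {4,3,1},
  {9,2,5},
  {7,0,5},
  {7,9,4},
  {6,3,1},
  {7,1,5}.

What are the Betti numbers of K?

b_0 = 1, b_1 = 1, b_2 = 0.

Take the total order 0 < 1 < 2 < 3 < 4 < 5 < 6 < 7 < 8 < 9 on the vertex set. Then K (dimension 2) consists of the simplices:

  0-simplices (10): [0], [1], [2], [3], [4], [5], [6], [7], [8], [9]
  1-simplices (30): (30 of them)
  2-simplices (20): (20 of them)

giving chain groups C_0 ≅ Z^10, C_1 ≅ Z^30, C_2 ≅ Z^20.

The boundary map ∂_1: C_1 → C_0 maps an edge to its endpoints' difference, ∂[p,q] = q − p.
The resulting 10×30 matrix has rank 9, and its Smith normal form has invariant factors (1,1,1,1,1,1,1,1,1).

∂_2: C_2 → C_1 sends each 2-simplex [p,q,r] to [q,r] − [p,r] + [p,q]. For instance
  ∂[5,8,9] = [8,9] − [5,9] + [5,8],
  ∂[0,8,9] = [8,9] − [0,9] + [0,8].
This gives a 30×20 integer matrix of rank 20; reducing to Smith normal form yields diagonal entries (1,1,1,1,1,1,1,1,1,1,1,1,1,1,1,1,1,1,1,2).

Now H_k = ker ∂_k / im ∂_{k+1}, so:

  H_0: rank C_0 − rank ∂_1 = 10 − 9 = 1, and the invariant factors of ∂_1 are all 1, so H_0 = Z.
  H_1: rank ker ∂_1 − rank ∂_2 = (30 − 9) − 20 = 1, and ∂_2 has invariant factor 2 > 1, so H_1 = Z ⊕ Z/2Z.
  H_2: rank ker ∂_2 − rank ∂_3 = (20 − 20) − 0 = 0, and there is no ∂_3, so H_2 = 0.

(K is a triangulation of the Klein bottle.)

Hence the Betti numbers are b_0 = 1, b_1 = 1, b_2 = 0.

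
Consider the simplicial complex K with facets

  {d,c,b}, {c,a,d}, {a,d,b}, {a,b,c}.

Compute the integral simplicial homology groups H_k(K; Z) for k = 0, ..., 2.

H_0 = Z,  H_1 = 0,  H_2 = Z.

Take the total order a < b < c < d on the vertex set. Then K (dimension 2) consists of the simplices:

  0-simplices (4): a, b, c, d
  1-simplices (6): ab, ac, ad, bc, bd, cd
  2-simplices (4): abc, abd, acd, bcd

so the chain groups are C_0 ≅ Z^4, C_1 ≅ Z^6, C_2 ≅ Z^4.

Boundary ∂_1: C_1 → C_0 maps an edge to its endpoints' difference, ∂[p,q] = q − p. For instance
  ∂ab = b − a.
This gives a 4×6 integer matrix of rank 3; reducing to Smith normal form yields diagonal entries (1,1,1).

The boundary map ∂_2: C_2 → C_1 sends each 2-simplex [p,q,r] to [q,r] − [p,r] + [p,q]. For instance
  ∂abd = bd − ad + ab,
  ∂acd = cd − ad + ac.
As a 6×4 matrix over Z this has rank 3, with invariant factors (1,1,1).

From H_k ≅ ker(∂_k) / im(∂_{k+1}) we obtain:

  H_0: rank C_0 − rank ∂_1 = 4 − 3 = 1, and the invariant factors of ∂_1 are all 1, so H_0 ≅ Z.
  H_1: rank ker ∂_1 − rank ∂_2 = (6 − 3) − 3 = 0, and the invariant factors of ∂_2 are all 1, so H_1 ≅ 0.
  H_2: rank ker ∂_2 − rank ∂_3 = (4 − 3) − 0 = 1, and there is no ∂_3, so H_2 ≅ Z.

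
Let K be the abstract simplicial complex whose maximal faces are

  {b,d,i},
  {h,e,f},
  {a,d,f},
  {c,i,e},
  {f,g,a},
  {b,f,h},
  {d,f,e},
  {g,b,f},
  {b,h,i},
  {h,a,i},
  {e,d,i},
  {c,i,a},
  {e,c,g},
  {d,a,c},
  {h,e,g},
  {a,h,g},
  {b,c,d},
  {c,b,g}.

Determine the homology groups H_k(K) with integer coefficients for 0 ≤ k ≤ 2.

Fix the vertex order a < b < c < d < e < f < g < h < i and write every simplex with vertices in increasing order. Then dim K = 2 and the simplices of K are:

  0-simplices (9): a, b, c, d, e, f, g, h, i
  1-simplices (27): ac, ad, af, ag, ah, ai, bc, bd, bf, bg, bh, bi, cd, ce, cg, ci, de, df, di, ef, eg, eh, ei, fg, fh, gh, hi
  2-simplices (18): acd, aci, adf, afg, agh, ahi, bcd, bcg, bdi, bfg, bfh, bhi, ceg, cei, def, dei, efh, egh

giving chain groups C_0 ≅ Z^9, C_1 ≅ Z^27, C_2 ≅ Z^18.

Boundary ∂_1: C_1 → C_0 maps an edge to its endpoints' difference, ∂[p,q] = q − p.
As a 9×27 matrix over Z this has rank 8, with invariant factors (1,1,1,1,1,1,1,1).

∂_2: C_2 → C_1 sends each 2-simplex [p,q,r] to [q,r] − [p,r] + [p,q]. For instance
  ∂bfh = fh − bh + bf,
  ∂aci = ci − ai + ac.
As a 27×18 matrix over Z this has rank 18, with invariant factors (1,1,1,1,1,1,1,1,1,1,1,1,1,1,1,1,1,2).

From H_k ≅ ker(∂_k) / im(∂_{k+1}) we obtain:

  H_0: rank C_0 − rank ∂_1 = 9 − 8 = 1, and the invariant factors of ∂_1 are all 1, so H_0 = Z.
  H_1: rank ker ∂_1 − rank ∂_2 = (27 − 8) − 18 = 1, and ∂_2 has invariant factor 2 > 1, so H_1 = Z ⊕ Z/2.
  H_2: rank ker ∂_2 − rank ∂_3 = (18 − 18) − 0 = 0, and there is no ∂_3, so H_2 = 0.

(K is a triangulation of the Klein bottle.)

H_0 ≅ Z,  H_1 ≅ Z ⊕ Z/2,  H_2 = 0.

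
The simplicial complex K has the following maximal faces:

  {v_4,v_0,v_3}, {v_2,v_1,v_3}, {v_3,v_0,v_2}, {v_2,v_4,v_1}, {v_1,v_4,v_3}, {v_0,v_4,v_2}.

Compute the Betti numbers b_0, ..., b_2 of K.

b_0 = 1, b_1 = 0, b_2 = 1.

Order the vertices as v_0 < v_1 < v_2 < v_3 < v_4. Listing each simplex with vertices in this order, K has dimension 2 with simplices:

  0-simplices (5): [v_0], [v_1], [v_2], [v_3], [v_4]
  1-simplices (9): [v_0,v_2], [v_0,v_3], [v_0,v_4], [v_1,v_2], [v_1,v_3], [v_1,v_4], [v_2,v_3], [v_2,v_4], [v_3,v_4]
  2-simplices (6): [v_0,v_2,v_3], [v_0,v_2,v_4], [v_0,v_3,v_4], [v_1,v_2,v_3], [v_1,v_2,v_4], [v_1,v_3,v_4]

Hence C_0 ≅ Z^5, C_1 ≅ Z^9, C_2 ≅ Z^6.

The boundary map ∂_1: C_1 → C_0 is given by ∂[p,q] = [q] − [p].
This gives a 5×9 integer matrix of rank 4; reducing to Smith normal form yields diagonal entries (1,1,1,1).

Boundary ∂_2: C_2 → C_1 sends each 2-simplex [p,q,r] to [q,r] − [p,r] + [p,q]. For instance
  ∂[v_0,v_2,v_3] = [v_2,v_3] − [v_0,v_3] + [v_0,v_2],
  ∂[v_1,v_2,v_3] = [v_2,v_3] − [v_1,v_3] + [v_1,v_2].
The resulting 9×6 matrix has rank 5, and its Smith normal form has invariant factors (1,1,1,1,1).

From H_k ≅ ker(∂_k) / im(∂_{k+1}) we obtain:

  H_0: rank C_0 − rank ∂_1 = 5 − 4 = 1, and the invariant factors of ∂_1 are all 1, so H_0 = Z.
  H_1: rank ker ∂_1 − rank ∂_2 = (9 − 4) − 5 = 0, and the invariant factors of ∂_2 are all 1, so H_1 = 0.
  H_2: rank ker ∂_2 − rank ∂_3 = (6 − 5) − 0 = 1, and there is no ∂_3, so H_2 = Z.

As a check, the Euler characteristic is 5 − 9 + 6 = 2, which agrees with 1 − 0 + 1 = 2.

Hence the Betti numbers are b_0 = 1, b_1 = 0, b_2 = 1.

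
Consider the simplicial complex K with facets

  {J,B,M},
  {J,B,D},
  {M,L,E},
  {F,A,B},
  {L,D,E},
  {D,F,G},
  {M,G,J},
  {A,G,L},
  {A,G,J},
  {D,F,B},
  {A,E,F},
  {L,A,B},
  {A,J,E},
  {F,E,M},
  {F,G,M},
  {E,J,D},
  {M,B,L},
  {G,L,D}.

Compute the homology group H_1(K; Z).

We work with the vertex ordering A < B < D < E < F < G < J < L < M. The simplices of K, each written with vertices in increasing order, are:

  0-simplices (9): A, B, D, E, F, G, J, L, M
  1-simplices (27): AB, AE, AF, AG, AJ, AL, BD, BF, BJ, BL, BM, DE, DF, DG, DJ, DL, EF, EJ, EL, EM, FG, FM, GJ, GL, GM, JM, LM
  2-simplices (18): ABF, ABL, AEF, AEJ, AGJ, AGL, BDF, BDJ, BJM, BLM, DEJ, DEL, DFG, DGL, EFM, ELM, FGM, GJM

so the chain groups are C_0 ≅ Z^9, C_1 ≅ Z^27, C_2 ≅ Z^18.

∂_1: C_1 → C_0 sends each edge [p,q] (with p < q) to q − p. For instance
  ∂EL = L − E.
As a 9×27 matrix over Z this has rank 8, with invariant factors (1,1,1,1,1,1,1,1).

The boundary map ∂_2: C_2 → C_1 maps a triangle to the signed sum of its edges. For instance
  ∂BLM = LM − BM + BL,
  ∂BJM = JM − BM + BJ.
The resulting 27×18 matrix has rank 17, and its Smith normal form has invariant factors (1,1,1,1,1,1,1,1,1,1,1,1,1,1,1,1,1).

Reading off H_k = ker ∂_k / im ∂_{k+1}:

  H_1: rank ker ∂_1 − rank ∂_2 = (27 − 8) − 17 = 2, and the invariant factors of ∂_2 are all 1, so H_1 ≅ Z^2.

H_1 ≅ Z^2.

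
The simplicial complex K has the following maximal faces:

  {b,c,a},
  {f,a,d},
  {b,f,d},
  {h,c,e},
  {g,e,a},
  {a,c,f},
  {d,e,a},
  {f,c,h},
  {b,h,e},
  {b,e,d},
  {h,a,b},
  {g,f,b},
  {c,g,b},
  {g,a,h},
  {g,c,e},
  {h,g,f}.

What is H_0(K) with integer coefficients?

H_0 = Z.

K has 8 vertices, 24 edges, 16 triangles.
rank ∂_0 = 0, rank ∂_1 = 7 ⇒ b_0 = 8 − 0 − 7 = 1; all invariant factors of ∂_1 are 1 so no torsion. So H_0 ≅ Z.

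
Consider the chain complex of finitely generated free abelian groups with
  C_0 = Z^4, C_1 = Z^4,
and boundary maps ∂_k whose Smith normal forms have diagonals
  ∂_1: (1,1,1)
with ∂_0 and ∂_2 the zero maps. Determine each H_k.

H_0 ≅ Z,  H_1 ≅ Z.

H_0: b_0 = 4 − 0 − 3 = 1; torsion from ∂_1 factors > 1: none. So H_0 ≅ Z.
H_1: b_1 = 4 − 3 − 0 = 1; torsion from ∂_2 factors > 1: none. So H_1 ≅ Z.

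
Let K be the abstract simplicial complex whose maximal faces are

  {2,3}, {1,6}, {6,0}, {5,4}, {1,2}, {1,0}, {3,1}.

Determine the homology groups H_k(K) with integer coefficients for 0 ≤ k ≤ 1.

H_0 ≅ Z^2,  H_1 ≅ Z^2.

K has 7 vertices, 7 edges.
rank ∂_0 = 0, rank ∂_1 = 5 ⇒ b_0 = 7 − 0 − 5 = 2; all invariant factors of ∂_1 are 1 so no torsion. So H_0 = Z^2.
rank ∂_1 = 5, rank ∂_2 = 0 ⇒ b_1 = 7 − 5 − 0 = 2. So H_1 = Z^2.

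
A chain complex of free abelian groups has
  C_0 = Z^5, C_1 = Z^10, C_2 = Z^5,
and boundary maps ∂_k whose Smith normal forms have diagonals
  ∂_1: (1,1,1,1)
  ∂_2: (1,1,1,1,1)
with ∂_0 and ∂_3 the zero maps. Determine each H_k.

H_0: b_0 = 5 − 0 − 4 = 1; torsion from ∂_1 factors > 1: none. So H_0 = Z.
H_1: b_1 = 10 − 4 − 5 = 1; torsion from ∂_2 factors > 1: none. So H_1 = Z.
H_2: b_2 = 5 − 5 − 0 = 0; torsion from ∂_3 factors > 1: none. So H_2 = 0.

H_0 = Z,  H_1 = Z,  H_2 = 0.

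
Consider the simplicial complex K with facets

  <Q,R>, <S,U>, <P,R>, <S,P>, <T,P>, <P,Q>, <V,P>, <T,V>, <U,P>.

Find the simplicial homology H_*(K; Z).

H_0 ≅ Z,  H_1 ≅ Z^3.

We work with the vertex ordering P < Q < R < S < T < U < V. The simplices of K, each written with vertices in increasing order, are:

  0-simplices (7): P, Q, R, S, T, U, V
  1-simplices (9): PQ, PR, PS, PT, PU, PV, QR, SU, TV

Hence C_0 ≅ Z^7, C_1 ≅ Z^9.

∂_1: C_1 → C_0 maps an edge to its endpoints' difference, ∂[p,q] = q − p. For instance
  ∂TV = V − T.
The resulting 7×9 matrix has rank 6, and its Smith normal form has invariant factors (1,1,1,1,1,1).

From H_k ≅ ker(∂_k) / im(∂_{k+1}) we obtain:

  H_0: rank C_0 − rank ∂_1 = 7 − 6 = 1, and the invariant factors of ∂_1 are all 1, so H_0 = Z.
  H_1: rank ker ∂_1 − rank ∂_2 = (9 − 6) − 0 = 3, and there is no ∂_2, so H_1 = Z^3.

As a check, the Euler characteristic is 7 − 9 = -2, which agrees with 1 − 3 = -2.
(K is a triangulation of a wedge of 3 circles.)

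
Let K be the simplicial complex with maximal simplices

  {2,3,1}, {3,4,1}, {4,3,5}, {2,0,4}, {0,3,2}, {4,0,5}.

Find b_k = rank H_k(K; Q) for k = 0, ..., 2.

K has 6 vertices, 12 edges, 6 triangles.
rank ∂_0 = 0, rank ∂_1 = 5 ⇒ b_0 = 6 − 0 − 5 = 1; all invariant factors of ∂_1 are 1 so no torsion. So H_0 = Z.
rank ∂_1 = 5, rank ∂_2 = 6 ⇒ b_1 = 12 − 5 − 6 = 1; all invariant factors of ∂_2 are 1 so no torsion. So H_1 = Z.
rank ∂_2 = 6, rank ∂_3 = 0 ⇒ b_2 = 6 − 6 − 0 = 0. So H_2 = 0.

b_0 = 1, b_1 = 1, b_2 = 0.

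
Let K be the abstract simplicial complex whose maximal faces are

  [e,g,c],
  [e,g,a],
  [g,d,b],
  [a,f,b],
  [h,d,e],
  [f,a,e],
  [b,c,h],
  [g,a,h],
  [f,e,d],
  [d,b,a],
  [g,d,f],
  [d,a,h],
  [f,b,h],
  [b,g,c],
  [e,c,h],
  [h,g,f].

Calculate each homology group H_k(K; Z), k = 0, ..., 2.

H_0 ≅ Z,  H_1 ≅ Z^2,  H_2 ≅ Z.

Order the vertices as a < b < c < d < e < f < g < h. Listing each simplex with vertices in this order, K has dimension 2 with simplices:

  0-simplices (8): a, b, c, d, e, f, g, h
  1-simplices (24): ab, ad, ae, af, ag, ah, bc, bd, bf, bg, bh, ce, cg, ch, de, df, dg, dh, ef, eg, eh, fg, fh, gh
  2-simplices (16): abd, abf, adh, aef, aeg, agh, bcg, bch, bdg, bfh, ceg, ceh, def, deh, dfg, fgh

so the chain groups are C_0 ≅ Z^8, C_1 ≅ Z^24, C_2 ≅ Z^16.

∂_1: C_1 → C_0 sends each edge [p,q] (with p < q) to q − p. For instance
  ∂ef = f − e.
As a 8×24 matrix over Z this has rank 7, with invariant factors (1,1,1,1,1,1,1).

The boundary map ∂_2: C_2 → C_1 acts by ∂[p,q,r] = [q,r] − [p,r] + [p,q]. For instance
  ∂fgh = gh − fh + fg,
  ∂aeg = eg − ag + ae.
The resulting 24×16 matrix has rank 15, and its Smith normal form has invariant factors (1,1,1,1,1,1,1,1,1,1,1,1,1,1,1).

Now H_k = ker ∂_k / im ∂_{k+1}, so:

  H_0: rank C_0 − rank ∂_1 = 8 − 7 = 1, and the invariant factors of ∂_1 are all 1, so H_0 = Z.
  H_1: rank ker ∂_1 − rank ∂_2 = (24 − 7) − 15 = 2, and the invariant factors of ∂_2 are all 1, so H_1 = Z^2.
  H_2: rank ker ∂_2 − rank ∂_3 = (16 − 15) − 0 = 1, and there is no ∂_3, so H_2 = Z.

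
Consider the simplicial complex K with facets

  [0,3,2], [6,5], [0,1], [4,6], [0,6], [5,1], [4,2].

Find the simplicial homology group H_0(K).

H_0 = Z.

Take the total order 0 < 1 < 2 < 3 < 4 < 5 < 6 on the vertex set. Then K (dimension 2) consists of the simplices:

  0-simplices (7): [0], [1], [2], [3], [4], [5], [6]
  1-simplices (9): [0,1], [0,2], [0,3], [0,6], [1,5], [2,3], [2,4], [4,6], [5,6]
  2-simplices (1): [0,2,3]

Hence C_0 ≅ Z^7, C_1 ≅ Z^9, C_2 ≅ Z^1.

Boundary ∂_1: C_1 → C_0 maps an edge to its endpoints' difference, ∂[p,q] = q − p. For instance
  ∂[1,5] = [5] − [1].
The 7×9 boundary matrix has rank 6 and Smith normal form diag(1,1,1,1,1,1).

∂_2: C_2 → C_1 maps a triangle to the signed sum of its edges. For instance
  ∂[0,2,3] = [2,3] − [0,3] + [0,2].
The 9×1 boundary matrix has rank 1 and Smith normal form diag(1).

Now H_k = ker ∂_k / im ∂_{k+1}, so:

  H_0: rank C_0 − rank ∂_1 = 7 − 6 = 1, and the invariant factors of ∂_1 are all 1, so H_0 ≅ Z.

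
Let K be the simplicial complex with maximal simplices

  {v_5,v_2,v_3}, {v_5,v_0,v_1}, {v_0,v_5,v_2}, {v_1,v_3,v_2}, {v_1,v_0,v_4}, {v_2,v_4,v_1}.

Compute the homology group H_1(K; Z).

H_1 ≅ Z.

Fix the vertex order v_0 < v_1 < v_2 < v_3 < v_4 < v_5 and write every simplex with vertices in increasing order. Then dim K = 2 and the simplices of K are:

  0-simplices (6): [v_0], [v_1], [v_2], [v_3], [v_4], [v_5]
  1-simplices (12): [v_0,v_1], [v_0,v_2], [v_0,v_4], [v_0,v_5], [v_1,v_2], [v_1,v_3], [v_1,v_4], [v_1,v_5], [v_2,v_3], [v_2,v_4], [v_2,v_5], [v_3,v_5]
  2-simplices (6): [v_0,v_1,v_4], [v_0,v_1,v_5], [v_0,v_2,v_5], [v_1,v_2,v_3], [v_1,v_2,v_4], [v_2,v_3,v_5]

so the chain groups are C_0 ≅ Z^6, C_1 ≅ Z^12, C_2 ≅ Z^6.

The boundary map ∂_1: C_1 → C_0 is given by ∂[p,q] = [q] − [p].
The resulting 6×12 matrix has rank 5, and its Smith normal form has invariant factors (1,1,1,1,1).

∂_2: C_2 → C_1 acts by ∂[p,q,r] = [q,r] − [p,r] + [p,q]. For instance
  ∂[v_1,v_2,v_4] = [v_2,v_4] − [v_1,v_4] + [v_1,v_2],
  ∂[v_2,v_3,v_5] = [v_3,v_5] − [v_2,v_5] + [v_2,v_3].
This gives a 12×6 integer matrix of rank 6; reducing to Smith normal form yields diagonal entries (1,1,1,1,1,1).

Reading off H_k = ker ∂_k / im ∂_{k+1}:

  H_1: rank ker ∂_1 − rank ∂_2 = (12 − 5) − 6 = 1, and the invariant factors of ∂_2 are all 1, so H_1 = Z.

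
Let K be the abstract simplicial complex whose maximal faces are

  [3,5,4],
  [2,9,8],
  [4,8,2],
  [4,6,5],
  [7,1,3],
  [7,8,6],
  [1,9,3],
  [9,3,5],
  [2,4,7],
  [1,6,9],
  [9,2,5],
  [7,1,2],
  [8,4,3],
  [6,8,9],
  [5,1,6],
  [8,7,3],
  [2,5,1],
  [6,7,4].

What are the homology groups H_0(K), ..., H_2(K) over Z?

K has 9 vertices, 27 edges, 18 triangles.
rank ∂_0 = 0, rank ∂_1 = 8 ⇒ b_0 = 9 − 0 − 8 = 1; all invariant factors of ∂_1 are 1 so no torsion. So H_0 = Z.
rank ∂_1 = 8, rank ∂_2 = 18 ⇒ b_1 = 27 − 8 − 18 = 1; ∂_2 has invariant factor(s) [2] giving torsion. So H_1 = Z ⊕ Z/2Z.
rank ∂_2 = 18, rank ∂_3 = 0 ⇒ b_2 = 18 − 18 − 0 = 0. So H_2 = 0.

H_0 = Z,  H_1 = Z ⊕ Z/2Z,  H_2 = 0.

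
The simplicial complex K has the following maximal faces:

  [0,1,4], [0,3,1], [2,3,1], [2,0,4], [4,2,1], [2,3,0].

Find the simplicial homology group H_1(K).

K has 5 vertices, 9 edges, 6 triangles.
rank ∂_1 = 4, rank ∂_2 = 5 ⇒ b_1 = 9 − 4 − 5 = 0; all invariant factors of ∂_2 are 1 so no torsion. So H_1 ≅ 0.

H_1 = 0.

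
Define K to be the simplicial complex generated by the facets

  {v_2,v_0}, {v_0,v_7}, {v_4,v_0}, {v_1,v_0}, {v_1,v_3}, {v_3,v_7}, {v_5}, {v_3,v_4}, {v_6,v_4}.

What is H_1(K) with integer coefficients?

Order the vertices as v_0 < v_1 < v_2 < v_3 < v_4 < v_5 < v_6 < v_7. Listing each simplex with vertices in this order, K has dimension 1 with simplices:

  0-simplices (8): [v_0], [v_1], [v_2], [v_3], [v_4], [v_5], [v_6], [v_7]
  1-simplices (8): [v_0,v_1], [v_0,v_2], [v_0,v_4], [v_0,v_7], [v_1,v_3], [v_3,v_4], [v_3,v_7], [v_4,v_6]

giving chain groups C_0 ≅ Z^8, C_1 ≅ Z^8.

The boundary map ∂_1: C_1 → C_0 sends each edge [p,q] (with p < q) to q − p. For instance
  ∂[v_0,v_1] = [v_1] − [v_0].
The 8×8 boundary matrix has rank 6 and Smith normal form diag(1,1,1,1,1,1).

From H_k ≅ ker(∂_k) / im(∂_{k+1}) we obtain:

  H_1: rank ker ∂_1 − rank ∂_2 = (8 − 6) − 0 = 2, and there is no ∂_2, so H_1 = Z^2.

H_1 = Z^2.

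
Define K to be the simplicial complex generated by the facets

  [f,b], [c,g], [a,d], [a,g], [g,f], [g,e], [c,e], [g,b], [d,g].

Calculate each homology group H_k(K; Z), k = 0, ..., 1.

We work with the vertex ordering a < b < c < d < e < f < g. The simplices of K, each written with vertices in increasing order, are:

  0-simplices (7): a, b, c, d, e, f, g
  1-simplices (9): ad, ag, bf, bg, ce, cg, dg, eg, fg

giving chain groups C_0 ≅ Z^7, C_1 ≅ Z^9.

∂_1: C_1 → C_0 maps an edge to its endpoints' difference, ∂[p,q] = q − p. For instance
  ∂bf = f − b.
This gives a 7×9 integer matrix of rank 6; reducing to Smith normal form yields diagonal entries (1,1,1,1,1,1).

From H_k ≅ ker(∂_k) / im(∂_{k+1}) we obtain:

  H_0: rank C_0 − rank ∂_1 = 7 − 6 = 1, and the invariant factors of ∂_1 are all 1, so H_0 = Z.
  H_1: rank ker ∂_1 − rank ∂_2 = (9 − 6) − 0 = 3, and there is no ∂_2, so H_1 = Z^3.

As a check, the Euler characteristic is 7 − 9 = -2, which agrees with 1 − 3 = -2.
(K is a triangulation of a wedge of 3 circles.)

H_0 = Z,  H_1 = Z^3.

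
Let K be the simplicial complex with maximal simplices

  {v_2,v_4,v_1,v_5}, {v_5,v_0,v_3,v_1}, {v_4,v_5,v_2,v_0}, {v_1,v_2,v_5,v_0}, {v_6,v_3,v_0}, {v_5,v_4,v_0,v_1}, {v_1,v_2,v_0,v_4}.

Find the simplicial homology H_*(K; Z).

We work with the vertex ordering v_0 < v_1 < v_2 < v_3 < v_4 < v_5 < v_6. The simplices of K, each written with vertices in increasing order, are:

  0-simplices (7): [v_0], [v_1], [v_2], [v_3], [v_4], [v_5], [v_6]
  1-simplices (15): (15 of them)
  2-simplices (14): (14 of them)
  3-simplices (6): [v_0,v_1,v_2,v_4], [v_0,v_1,v_2,v_5], [v_0,v_1,v_3,v_5], [v_0,v_1,v_4,v_5], [v_0,v_2,v_4,v_5], [v_1,v_2,v_4,v_5]

Hence C_0 ≅ Z^7, C_1 ≅ Z^15, C_2 ≅ Z^14, C_3 ≅ Z^6.

Boundary ∂_1: C_1 → C_0 maps an edge to its endpoints' difference, ∂[p,q] = q − p. For instance
  ∂[v_4,v_5] = [v_5] − [v_4].
The resulting 7×15 matrix has rank 6, and its Smith normal form has invariant factors (1,1,1,1,1,1).

The boundary map ∂_2: C_2 → C_1 maps a triangle to the signed sum of its edges. For instance
  ∂[v_0,v_1,v_2] = [v_1,v_2] − [v_0,v_2] + [v_0,v_1],
  ∂[v_0,v_3,v_6] = [v_3,v_6] − [v_0,v_6] + [v_0,v_3].
The resulting 15×14 matrix has rank 9, and its Smith normal form has invariant factors (1,1,1,1,1,1,1,1,1).

∂_3: C_3 → C_2 sends each 3-simplex σ to the alternating sum Σ_i (−1)^i (σ with its i-th vertex removed). For instance
  ∂[v_0,v_2,v_4,v_5] = [v_2,v_4,v_5] − [v_0,v_4,v_5] + [v_0,v_2,v_5] − [v_0,v_2,v_4],
  ∂[v_1,v_2,v_4,v_5] = [v_2,v_4,v_5] − [v_1,v_4,v_5] + [v_1,v_2,v_5] − [v_1,v_2,v_4].
The 14×6 boundary matrix has rank 5 and Smith normal form diag(1,1,1,1,1).

From H_k ≅ ker(∂_k) / im(∂_{k+1}) we obtain:

  H_0: rank C_0 − rank ∂_1 = 7 − 6 = 1, and the invariant factors of ∂_1 are all 1, so H_0 = Z.
  H_1: rank ker ∂_1 − rank ∂_2 = (15 − 6) − 9 = 0, and the invariant factors of ∂_2 are all 1, so H_1 = 0.
  H_2: rank ker ∂_2 − rank ∂_3 = (14 − 9) − 5 = 0, and the invariant factors of ∂_3 are all 1, so H_2 = 0.
  H_3: rank ker ∂_3 − rank ∂_4 = (6 − 5) − 0 = 1, and there is no ∂_4, so H_3 = Z.

H_0 = Z,  H_1 = 0,  H_2 = 0,  H_3 = Z.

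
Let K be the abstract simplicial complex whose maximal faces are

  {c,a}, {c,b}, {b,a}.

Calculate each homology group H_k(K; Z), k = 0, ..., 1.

H_0 ≅ Z,  H_1 ≅ Z.

Take the total order a < b < c on the vertex set. Then K (dimension 1) consists of the simplices:

  0-simplices (3): a, b, c
  1-simplices (3): ab, ac, bc

so the chain groups are C_0 ≅ Z^3, C_1 ≅ Z^3.

Boundary ∂_1: C_1 → C_0 is given by ∂[p,q] = [q] − [p].
This gives a 3×3 integer matrix of rank 2; reducing to Smith normal form yields diagonal entries (1,1).

Computing H_k = (kernel of ∂_k) / (image of ∂_{k+1}):

  H_0: rank C_0 − rank ∂_1 = 3 − 2 = 1, and the invariant factors of ∂_1 are all 1, so H_0 = Z.
  H_1: rank ker ∂_1 − rank ∂_2 = (3 − 2) − 0 = 1, and there is no ∂_2, so H_1 = Z.

As a check, the Euler characteristic is 3 − 3 = 0, which agrees with 1 − 1 = 0.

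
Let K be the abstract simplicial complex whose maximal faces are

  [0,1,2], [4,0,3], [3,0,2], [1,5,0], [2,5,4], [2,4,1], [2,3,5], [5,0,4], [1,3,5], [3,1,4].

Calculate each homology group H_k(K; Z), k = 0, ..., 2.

Order the vertices as 0 < 1 < 2 < 3 < 4 < 5. Listing each simplex with vertices in this order, K has dimension 2 with simplices:

  0-simplices (6): [0], [1], [2], [3], [4], [5]
  1-simplices (15): [0,1], [0,2], [0,3], [0,4], [0,5], [1,2], [1,3], [1,4], [1,5], [2,3], [2,4], [2,5], [3,4], [3,5], [4,5]
  2-simplices (10): [0,1,2], [0,1,5], [0,2,3], [0,3,4], [0,4,5], [1,2,4], [1,3,4], [1,3,5], [2,3,5], [2,4,5]

so the chain groups are C_0 ≅ Z^6, C_1 ≅ Z^15, C_2 ≅ Z^10.

The boundary map ∂_1: C_1 → C_0 sends each edge [p,q] (with p < q) to q − p. For instance
  ∂[1,2] = [2] − [1].
This gives a 6×15 integer matrix of rank 5; reducing to Smith normal form yields diagonal entries (1,1,1,1,1).

The boundary map ∂_2: C_2 → C_1 acts by ∂[p,q,r] = [q,r] − [p,r] + [p,q]. For instance
  ∂[0,3,4] = [3,4] − [0,4] + [0,3],
  ∂[1,2,4] = [2,4] − [1,4] + [1,2].
The 15×10 boundary matrix has rank 10 and Smith normal form diag(1,1,1,1,1,1,1,1,1,2).

From H_k ≅ ker(∂_k) / im(∂_{k+1}) we obtain:

  H_0: rank C_0 − rank ∂_1 = 6 − 5 = 1, and the invariant factors of ∂_1 are all 1, so H_0 ≅ Z.
  H_1: rank ker ∂_1 − rank ∂_2 = (15 − 5) − 10 = 0, and ∂_2 has invariant factor 2 > 1, so H_1 ≅ Z/2.
  H_2: rank ker ∂_2 − rank ∂_3 = (10 − 10) − 0 = 0, and there is no ∂_3, so H_2 ≅ 0.

As a check, the Euler characteristic is 6 − 15 + 10 = 1, which agrees with 1 − 0 + 0 = 1.

H_0 = Z,  H_1 = Z/2,  H_2 = 0.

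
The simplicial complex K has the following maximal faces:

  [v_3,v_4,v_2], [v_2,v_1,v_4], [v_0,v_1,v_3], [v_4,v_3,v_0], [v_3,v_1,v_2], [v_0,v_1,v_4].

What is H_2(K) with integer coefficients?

H_2 = Z.

Order the vertices as v_0 < v_1 < v_2 < v_3 < v_4. Listing each simplex with vertices in this order, K has dimension 2 with simplices:

  0-simplices (5): [v_0], [v_1], [v_2], [v_3], [v_4]
  1-simplices (9): [v_0,v_1], [v_0,v_3], [v_0,v_4], [v_1,v_2], [v_1,v_3], [v_1,v_4], [v_2,v_3], [v_2,v_4], [v_3,v_4]
  2-simplices (6): [v_0,v_1,v_3], [v_0,v_1,v_4], [v_0,v_3,v_4], [v_1,v_2,v_3], [v_1,v_2,v_4], [v_2,v_3,v_4]

giving chain groups C_0 ≅ Z^5, C_1 ≅ Z^9, C_2 ≅ Z^6.

Boundary ∂_1: C_1 → C_0 is given by ∂[p,q] = [q] − [p].
The 5×9 boundary matrix has rank 4 and Smith normal form diag(1,1,1,1).

Boundary ∂_2: C_2 → C_1 sends each 2-simplex [p,q,r] to [q,r] − [p,r] + [p,q]. For instance
  ∂[v_0,v_1,v_3] = [v_1,v_3] − [v_0,v_3] + [v_0,v_1],
  ∂[v_1,v_2,v_3] = [v_2,v_3] − [v_1,v_3] + [v_1,v_2].
This gives a 9×6 integer matrix of rank 5; reducing to Smith normal form yields diagonal entries (1,1,1,1,1).

From H_k ≅ ker(∂_k) / im(∂_{k+1}) we obtain:

  H_2: rank ker ∂_2 − rank ∂_3 = (6 − 5) − 0 = 1, and there is no ∂_3, so H_2 ≅ Z.

(K is a triangulation of the 2-sphere S^2.)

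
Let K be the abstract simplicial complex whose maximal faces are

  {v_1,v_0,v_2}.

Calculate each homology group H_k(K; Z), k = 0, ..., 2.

Fix the vertex order v_0 < v_1 < v_2 and write every simplex with vertices in increasing order. Then dim K = 2 and the simplices of K are:

  0-simplices (3): [v_0], [v_1], [v_2]
  1-simplices (3): [v_0,v_1], [v_0,v_2], [v_1,v_2]
  2-simplices (1): [v_0,v_1,v_2]

giving chain groups C_0 ≅ Z^3, C_1 ≅ Z^3, C_2 ≅ Z^1.

Boundary ∂_1: C_1 → C_0 is given by ∂[p,q] = [q] − [p]. For instance
  ∂[v_0,v_1] = [v_1] − [v_0].
The resulting 3×3 matrix has rank 2, and its Smith normal form has invariant factors (1,1).

The boundary map ∂_2: C_2 → C_1 acts by ∂[p,q,r] = [q,r] − [p,r] + [p,q]. For instance
  ∂[v_0,v_1,v_2] = [v_1,v_2] − [v_0,v_2] + [v_0,v_1].
This gives a 3×1 integer matrix of rank 1; reducing to Smith normal form yields diagonal entries (1).

Reading off H_k = ker ∂_k / im ∂_{k+1}:

  H_0: rank C_0 − rank ∂_1 = 3 − 2 = 1, and the invariant factors of ∂_1 are all 1, so H_0 = Z.
  H_1: rank ker ∂_1 − rank ∂_2 = (3 − 2) − 1 = 0, and the invariant factors of ∂_2 are all 1, so H_1 = 0.
  H_2: rank ker ∂_2 − rank ∂_3 = (1 − 1) − 0 = 0, and there is no ∂_3, so H_2 = 0.

H_0 ≅ Z,  H_1 = 0,  H_2 = 0.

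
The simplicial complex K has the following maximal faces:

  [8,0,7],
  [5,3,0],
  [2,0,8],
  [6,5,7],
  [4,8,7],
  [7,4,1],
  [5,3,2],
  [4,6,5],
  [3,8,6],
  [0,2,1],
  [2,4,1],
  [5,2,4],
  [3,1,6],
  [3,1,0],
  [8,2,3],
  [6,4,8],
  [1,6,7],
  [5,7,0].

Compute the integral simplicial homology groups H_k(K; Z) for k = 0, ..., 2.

Take the total order 0 < 1 < 2 < 3 < 4 < 5 < 6 < 7 < 8 on the vertex set. Then K (dimension 2) consists of the simplices:

  0-simplices (9): [0], [1], [2], [3], [4], [5], [6], [7], [8]
  1-simplices (27): (27 of them)
  2-simplices (18): [0,1,2], [0,1,3], [0,2,8], [0,3,5], [0,5,7], [0,7,8], [1,2,4], [1,3,6], [1,4,7], [1,6,7], [2,3,5], [2,3,8], [2,4,5], [3,6,8], [4,5,6], [4,6,8], [4,7,8], [5,6,7]

Hence C_0 ≅ Z^9, C_1 ≅ Z^27, C_2 ≅ Z^18.

The boundary map ∂_1: C_1 → C_0 maps an edge to its endpoints' difference, ∂[p,q] = q − p. For instance
  ∂[4,6] = [6] − [4].
The 9×27 boundary matrix has rank 8 and Smith normal form diag(1,1,1,1,1,1,1,1).

The boundary map ∂_2: C_2 → C_1 maps a triangle to the signed sum of its edges. For instance
  ∂[3,6,8] = [6,8] − [3,8] + [3,6],
  ∂[0,3,5] = [3,5] − [0,5] + [0,3].
The 27×18 boundary matrix has rank 18 and Smith normal form diag(1,1,1,1,1,1,1,1,1,1,1,1,1,1,1,1,1,2).

From H_k ≅ ker(∂_k) / im(∂_{k+1}) we obtain:

  H_0: rank C_0 − rank ∂_1 = 9 − 8 = 1, and the invariant factors of ∂_1 are all 1, so H_0 ≅ Z.
  H_1: rank ker ∂_1 − rank ∂_2 = (27 − 8) − 18 = 1, and ∂_2 has invariant factor 2 > 1, so H_1 ≅ Z ⊕ Z/2.
  H_2: rank ker ∂_2 − rank ∂_3 = (18 − 18) − 0 = 0, and there is no ∂_3, so H_2 ≅ 0.

(K is a triangulation of the Klein bottle.)

H_0 = Z,  H_1 = Z ⊕ Z/2,  H_2 = 0.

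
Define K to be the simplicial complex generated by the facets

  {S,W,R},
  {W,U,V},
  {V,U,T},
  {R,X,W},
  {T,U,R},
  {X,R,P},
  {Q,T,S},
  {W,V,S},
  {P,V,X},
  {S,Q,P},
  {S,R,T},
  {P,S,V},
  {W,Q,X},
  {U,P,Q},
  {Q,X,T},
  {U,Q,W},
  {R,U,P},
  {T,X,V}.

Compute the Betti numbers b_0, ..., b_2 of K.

b_0 = 1, b_1 = 2, b_2 = 1.

Take the total order P < Q < R < S < T < U < V < W < X on the vertex set. Then K (dimension 2) consists of the simplices:

  0-simplices (9): P, Q, R, S, T, U, V, W, X
  1-simplices (27): PQ, PR, PS, PU, PV, PX, QS, QT, QU, QW, QX, RS, RT, RU, RW, RX, ST, SV, SW, TU, TV, TX, UV, UW, VW, VX, WX
  2-simplices (18): PQS, PQU, PRU, PRX, PSV, PVX, QST, QTX, QUW, QWX, RST, RSW, RTU, RWX, SVW, TUV, TVX, UVW

giving chain groups C_0 ≅ Z^9, C_1 ≅ Z^27, C_2 ≅ Z^18.

∂_1: C_1 → C_0 sends each edge [p,q] (with p < q) to q − p.
The 9×27 boundary matrix has rank 8 and Smith normal form diag(1,1,1,1,1,1,1,1).

Boundary ∂_2: C_2 → C_1 sends each 2-simplex [p,q,r] to [q,r] − [p,r] + [p,q]. For instance
  ∂TUV = UV − TV + TU,
  ∂SVW = VW − SW + SV.
The resulting 27×18 matrix has rank 17, and its Smith normal form has invariant factors (1,1,1,1,1,1,1,1,1,1,1,1,1,1,1,1,1).

Now H_k = ker ∂_k / im ∂_{k+1}, so:

  H_0: rank C_0 − rank ∂_1 = 9 − 8 = 1, and the invariant factors of ∂_1 are all 1, so H_0 ≅ Z.
  H_1: rank ker ∂_1 − rank ∂_2 = (27 − 8) − 17 = 2, and the invariant factors of ∂_2 are all 1, so H_1 ≅ Z^2.
  H_2: rank ker ∂_2 − rank ∂_3 = (18 − 17) − 0 = 1, and there is no ∂_3, so H_2 ≅ Z.

(K is a triangulation of the torus T^2.)

Hence the Betti numbers are b_0 = 1, b_1 = 2, b_2 = 1.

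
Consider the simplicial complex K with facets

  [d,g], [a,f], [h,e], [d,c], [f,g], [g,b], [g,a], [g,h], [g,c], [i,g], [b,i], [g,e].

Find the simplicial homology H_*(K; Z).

Take the total order a < b < c < d < e < f < g < h < i on the vertex set. Then K (dimension 1) consists of the simplices:

  0-simplices (9): a, b, c, d, e, f, g, h, i
  1-simplices (12): af, ag, bg, bi, cd, cg, dg, eg, eh, fg, gh, gi

Hence C_0 ≅ Z^9, C_1 ≅ Z^12.

The boundary map ∂_1: C_1 → C_0 maps an edge to its endpoints' difference, ∂[p,q] = q − p. For instance
  ∂eg = g − e.
This gives a 9×12 integer matrix of rank 8; reducing to Smith normal form yields diagonal entries (1,1,1,1,1,1,1,1).

Computing H_k = (kernel of ∂_k) / (image of ∂_{k+1}):

  H_0: rank C_0 − rank ∂_1 = 9 − 8 = 1, and the invariant factors of ∂_1 are all 1, so H_0 ≅ Z.
  H_1: rank ker ∂_1 − rank ∂_2 = (12 − 8) − 0 = 4, and there is no ∂_2, so H_1 ≅ Z^4.

As a check, the Euler characteristic is 9 − 12 = -3, which agrees with 1 − 4 = -3.

H_0 = Z,  H_1 = Z^4.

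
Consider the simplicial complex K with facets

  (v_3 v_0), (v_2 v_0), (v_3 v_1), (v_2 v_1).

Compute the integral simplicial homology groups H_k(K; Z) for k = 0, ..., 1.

Order the vertices as v_0 < v_1 < v_2 < v_3. Listing each simplex with vertices in this order, K has dimension 1 with simplices:

  0-simplices (4): [v_0], [v_1], [v_2], [v_3]
  1-simplices (4): [v_0,v_2], [v_0,v_3], [v_1,v_2], [v_1,v_3]

giving chain groups C_0 ≅ Z^4, C_1 ≅ Z^4.

Boundary ∂_1: C_1 → C_0 sends each edge [p,q] (with p < q) to q − p. For instance
  ∂[v_0,v_2] = [v_2] − [v_0].
As a 4×4 matrix over Z this has rank 3, with invariant factors (1,1,1).

Reading off H_k = ker ∂_k / im ∂_{k+1}:

  H_0: rank C_0 − rank ∂_1 = 4 − 3 = 1, and the invariant factors of ∂_1 are all 1, so H_0 ≅ Z.
  H_1: rank ker ∂_1 − rank ∂_2 = (4 − 3) − 0 = 1, and there is no ∂_2, so H_1 ≅ Z.

H_0 ≅ Z,  H_1 ≅ Z.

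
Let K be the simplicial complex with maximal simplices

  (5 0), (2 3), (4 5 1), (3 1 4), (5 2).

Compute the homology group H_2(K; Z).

H_2 ≅ 0.

Order the vertices as 0 < 1 < 2 < 3 < 4 < 5. Listing each simplex with vertices in this order, K has dimension 2 with simplices:

  0-simplices (6): [0], [1], [2], [3], [4], [5]
  1-simplices (8): [0,5], [1,3], [1,4], [1,5], [2,3], [2,5], [3,4], [4,5]
  2-simplices (2): [1,3,4], [1,4,5]

Hence C_0 ≅ Z^6, C_1 ≅ Z^8, C_2 ≅ Z^2.

The boundary map ∂_1: C_1 → C_0 maps an edge to its endpoints' difference, ∂[p,q] = q − p. For instance
  ∂[4,5] = [5] − [4].
The 6×8 boundary matrix has rank 5 and Smith normal form diag(1,1,1,1,1).

∂_2: C_2 → C_1 maps a triangle to the signed sum of its edges. For instance
  ∂[1,4,5] = [4,5] − [1,5] + [1,4],
  ∂[1,3,4] = [3,4] − [1,4] + [1,3].
The resulting 8×2 matrix has rank 2, and its Smith normal form has invariant factors (1,1).

Computing H_k = (kernel of ∂_k) / (image of ∂_{k+1}):

  H_2: rank ker ∂_2 − rank ∂_3 = (2 − 2) − 0 = 0, and there is no ∂_3, so H_2 = 0.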